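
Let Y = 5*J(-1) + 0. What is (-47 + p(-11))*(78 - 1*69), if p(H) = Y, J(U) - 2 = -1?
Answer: -378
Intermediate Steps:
J(U) = 1 (J(U) = 2 - 1 = 1)
Y = 5 (Y = 5*1 + 0 = 5 + 0 = 5)
p(H) = 5
(-47 + p(-11))*(78 - 1*69) = (-47 + 5)*(78 - 1*69) = -42*(78 - 69) = -42*9 = -378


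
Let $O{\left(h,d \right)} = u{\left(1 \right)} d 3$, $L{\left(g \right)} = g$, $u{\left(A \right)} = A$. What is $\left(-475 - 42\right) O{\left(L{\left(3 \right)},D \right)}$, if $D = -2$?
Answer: $3102$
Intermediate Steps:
$O{\left(h,d \right)} = 3 d$ ($O{\left(h,d \right)} = 1 d 3 = d 3 = 3 d$)
$\left(-475 - 42\right) O{\left(L{\left(3 \right)},D \right)} = \left(-475 - 42\right) 3 \left(-2\right) = \left(-517\right) \left(-6\right) = 3102$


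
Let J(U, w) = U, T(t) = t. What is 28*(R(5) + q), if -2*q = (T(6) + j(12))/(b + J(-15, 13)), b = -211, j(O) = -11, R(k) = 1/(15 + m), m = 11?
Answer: 1127/1469 ≈ 0.76719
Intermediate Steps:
R(k) = 1/26 (R(k) = 1/(15 + 11) = 1/26)
q = -5/452 (q = -(6 - 11)/(2*(-211 - 15)) = -(-5)/(2*(-226)) = -(-5)*(-1)/(2*226) = -½*5/226 = -5/452 ≈ -0.011062)
28*(R(5) + q) = 28*(1/26 - 5/452) = 28*(161/5876) = 1127/1469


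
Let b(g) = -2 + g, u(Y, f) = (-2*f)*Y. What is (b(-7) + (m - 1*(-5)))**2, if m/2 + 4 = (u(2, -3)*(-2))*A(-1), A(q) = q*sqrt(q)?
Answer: -2160 - 1152*I ≈ -2160.0 - 1152.0*I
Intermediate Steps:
u(Y, f) = -2*Y*f
A(q) = q**(3/2)
m = -8 + 48*I (m = -8 + 2*((-2*2*(-3)*(-2))*(-1)**(3/2)) = -8 + 2*((12*(-2))*(-I)) = -8 + 2*(-(-24)*I) = -8 + 2*(24*I) = -8 + 48*I ≈ -8.0 + 48.0*I)
(b(-7) + (m - 1*(-5)))**2 = ((-2 - 7) + ((-8 + 48*I) - 1*(-5)))**2 = (-9 + ((-8 + 48*I) + 5))**2 = (-9 + (-3 + 48*I))**2 = (-12 + 48*I)**2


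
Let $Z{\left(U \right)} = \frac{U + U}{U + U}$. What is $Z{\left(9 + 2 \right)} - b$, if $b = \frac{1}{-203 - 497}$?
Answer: $\frac{701}{700} \approx 1.0014$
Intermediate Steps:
$Z{\left(U \right)} = 1$ ($Z{\left(U \right)} = \frac{2 U}{2 U} = 2 U \frac{1}{2 U} = 1$)
$b = - \frac{1}{700}$ ($b = \frac{1}{-700} = - \frac{1}{700} \approx -0.0014286$)
$Z{\left(9 + 2 \right)} - b = 1 - - \frac{1}{700} = 1 + \frac{1}{700} = \frac{701}{700}$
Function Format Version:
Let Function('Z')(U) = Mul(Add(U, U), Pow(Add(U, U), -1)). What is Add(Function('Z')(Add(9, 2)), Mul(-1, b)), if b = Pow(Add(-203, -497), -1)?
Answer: Rational(701, 700) ≈ 1.0014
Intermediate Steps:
Function('Z')(U) = 1 (Function('Z')(U) = Mul(Mul(2, U), Pow(Mul(2, U), -1)) = Mul(Mul(2, U), Mul(Rational(1, 2), Pow(U, -1))) = 1)
b = Rational(-1, 700) (b = Pow(-700, -1) = Rational(-1, 700) ≈ -0.0014286)
Add(Function('Z')(Add(9, 2)), Mul(-1, b)) = Add(1, Mul(-1, Rational(-1, 700))) = Add(1, Rational(1, 700)) = Rational(701, 700)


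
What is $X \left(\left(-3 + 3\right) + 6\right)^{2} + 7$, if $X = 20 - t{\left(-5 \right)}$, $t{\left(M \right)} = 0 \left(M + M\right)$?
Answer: $727$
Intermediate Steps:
$t{\left(M \right)} = 0$ ($t{\left(M \right)} = 0 \cdot 2 M = 0$)
$X = 20$ ($X = 20 - 0 = 20 + 0 = 20$)
$X \left(\left(-3 + 3\right) + 6\right)^{2} + 7 = 20 \left(\left(-3 + 3\right) + 6\right)^{2} + 7 = 20 \left(0 + 6\right)^{2} + 7 = 20 \cdot 6^{2} + 7 = 20 \cdot 36 + 7 = 720 + 7 = 727$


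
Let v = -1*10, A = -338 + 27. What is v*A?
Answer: 3110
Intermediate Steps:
A = -311
v = -10
v*A = -10*(-311) = 3110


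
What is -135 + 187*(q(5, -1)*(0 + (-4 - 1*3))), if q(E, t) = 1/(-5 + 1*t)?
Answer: 499/6 ≈ 83.167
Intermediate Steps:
q(E, t) = 1/(-5 + t)
-135 + 187*(q(5, -1)*(0 + (-4 - 1*3))) = -135 + 187*((0 + (-4 - 1*3))/(-5 - 1)) = -135 + 187*((0 + (-4 - 3))/(-6)) = -135 + 187*(-(0 - 7)/6) = -135 + 187*(-⅙*(-7)) = -135 + 187*(7/6) = -135 + 1309/6 = 499/6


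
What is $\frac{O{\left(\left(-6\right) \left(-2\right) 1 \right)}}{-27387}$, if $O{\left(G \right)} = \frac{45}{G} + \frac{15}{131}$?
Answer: $- \frac{225}{1594532} \approx -0.00014111$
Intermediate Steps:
$O{\left(G \right)} = \frac{15}{131} + \frac{45}{G}$ ($O{\left(G \right)} = \frac{45}{G} + 15 \cdot \frac{1}{131} = \frac{45}{G} + \frac{15}{131} = \frac{15}{131} + \frac{45}{G}$)
$\frac{O{\left(\left(-6\right) \left(-2\right) 1 \right)}}{-27387} = \frac{\frac{15}{131} + \frac{45}{\left(-6\right) \left(-2\right) 1}}{-27387} = \left(\frac{15}{131} + \frac{45}{12 \cdot 1}\right) \left(- \frac{1}{27387}\right) = \left(\frac{15}{131} + \frac{45}{12}\right) \left(- \frac{1}{27387}\right) = \left(\frac{15}{131} + 45 \cdot \frac{1}{12}\right) \left(- \frac{1}{27387}\right) = \left(\frac{15}{131} + \frac{15}{4}\right) \left(- \frac{1}{27387}\right) = \frac{2025}{524} \left(- \frac{1}{27387}\right) = - \frac{225}{1594532}$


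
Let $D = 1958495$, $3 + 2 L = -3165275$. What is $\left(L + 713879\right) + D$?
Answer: $1089735$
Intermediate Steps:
$L = -1582639$ ($L = - \frac{3}{2} + \frac{1}{2} \left(-3165275\right) = - \frac{3}{2} - \frac{3165275}{2} = -1582639$)
$\left(L + 713879\right) + D = \left(-1582639 + 713879\right) + 1958495 = -868760 + 1958495 = 1089735$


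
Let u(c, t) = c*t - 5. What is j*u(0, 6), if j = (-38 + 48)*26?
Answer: -1300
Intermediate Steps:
u(c, t) = -5 + c*t
j = 260 (j = 10*26 = 260)
j*u(0, 6) = 260*(-5 + 0*6) = 260*(-5 + 0) = 260*(-5) = -1300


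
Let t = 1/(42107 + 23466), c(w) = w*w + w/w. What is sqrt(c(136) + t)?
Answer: sqrt(79533739697086)/65573 ≈ 136.00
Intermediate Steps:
c(w) = 1 + w**2 (c(w) = w**2 + 1 = 1 + w**2)
t = 1/65573 ≈ 1.5250e-5
sqrt(c(136) + t) = sqrt((1 + 136**2) + 1/65573) = sqrt((1 + 18496) + 1/65573) = sqrt(18497 + 1/65573) = sqrt(1212903782/65573) = sqrt(79533739697086)/65573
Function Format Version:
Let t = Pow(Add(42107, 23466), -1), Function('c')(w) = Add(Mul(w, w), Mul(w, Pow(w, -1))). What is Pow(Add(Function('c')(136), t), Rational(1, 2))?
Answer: Mul(Rational(1, 65573), Pow(79533739697086, Rational(1, 2))) ≈ 136.00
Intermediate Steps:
Function('c')(w) = Add(1, Pow(w, 2)) (Function('c')(w) = Add(Pow(w, 2), 1) = Add(1, Pow(w, 2)))
t = Rational(1, 65573) (t = Pow(65573, -1) = Rational(1, 65573) ≈ 1.5250e-5)
Pow(Add(Function('c')(136), t), Rational(1, 2)) = Pow(Add(Add(1, Pow(136, 2)), Rational(1, 65573)), Rational(1, 2)) = Pow(Add(Add(1, 18496), Rational(1, 65573)), Rational(1, 2)) = Pow(Add(18497, Rational(1, 65573)), Rational(1, 2)) = Pow(Rational(1212903782, 65573), Rational(1, 2)) = Mul(Rational(1, 65573), Pow(79533739697086, Rational(1, 2)))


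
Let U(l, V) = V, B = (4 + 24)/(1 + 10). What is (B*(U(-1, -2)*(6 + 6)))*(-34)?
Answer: 22848/11 ≈ 2077.1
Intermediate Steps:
B = 28/11 ≈ 2.5455
(B*(U(-1, -2)*(6 + 6)))*(-34) = (28*(-2*(6 + 6))/11)*(-34) = (28*(-2*12)/11)*(-34) = ((28/11)*(-24))*(-34) = -672/11*(-34) = 22848/11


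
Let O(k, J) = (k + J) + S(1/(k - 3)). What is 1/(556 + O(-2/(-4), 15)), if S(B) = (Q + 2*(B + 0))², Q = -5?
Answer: 50/30257 ≈ 0.0016525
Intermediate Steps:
S(B) = (-5 + 2*B)² (S(B) = (-5 + 2*(B + 0))² = (-5 + 2*B)²)
O(k, J) = J + k + (-5 + 2/(-3 + k))² (O(k, J) = (k + J) + (-5 + 2/(k - 3))² = (J + k) + (-5 + 2/(-3 + k))² = J + k + (-5 + 2/(-3 + k))²)
1/(556 + O(-2/(-4), 15)) = 1/(556 + (15 - 2/(-4) + (-17 + 5*(-2/(-4)))²/(-3 - 2/(-4))²)) = 1/(556 + (15 - 2*(-¼) + (-17 + 5*(-2*(-¼)))²/(-3 - 2*(-¼))²)) = 1/(556 + (15 + ½ + (-17 + 5*(½))²/(-3 + ½)²)) = 1/(556 + (15 + ½ + (-17 + 5/2)²/(-5/2)²)) = 1/(556 + (15 + ½ + (-29/2)²*(4/25))) = 1/(556 + (15 + ½ + (841/4)*(4/25))) = 1/(556 + (15 + ½ + 841/25)) = 1/(556 + 2457/50) = 1/(30257/50) = 50/30257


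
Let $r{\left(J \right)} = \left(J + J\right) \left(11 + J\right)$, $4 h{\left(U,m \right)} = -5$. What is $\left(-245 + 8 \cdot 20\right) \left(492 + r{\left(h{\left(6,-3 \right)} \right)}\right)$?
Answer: $- \frac{317985}{8} \approx -39748.0$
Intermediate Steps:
$h{\left(U,m \right)} = - \frac{5}{4}$ ($h{\left(U,m \right)} = \frac{1}{4} \left(-5\right) = - \frac{5}{4}$)
$r{\left(J \right)} = 2 J \left(11 + J\right)$
$\left(-245 + 8 \cdot 20\right) \left(492 + r{\left(h{\left(6,-3 \right)} \right)}\right) = \left(-245 + 8 \cdot 20\right) \left(492 + 2 \left(- \frac{5}{4}\right) \left(11 - \frac{5}{4}\right)\right) = \left(-245 + 160\right) \left(492 + 2 \left(- \frac{5}{4}\right) \frac{39}{4}\right) = - 85 \left(492 - \frac{195}{8}\right) = \left(-85\right) \frac{3741}{8} = - \frac{317985}{8}$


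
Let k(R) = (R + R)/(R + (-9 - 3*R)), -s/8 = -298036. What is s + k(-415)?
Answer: 1957499618/821 ≈ 2.3843e+6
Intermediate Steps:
s = 2384288 (s = -8*(-298036) = 2384288)
k(R) = 2*R/(-9 - 2*R) (k(R) = (2*R)/(-9 - 2*R) = 2*R/(-9 - 2*R))
s + k(-415) = 2384288 - 2*(-415)/(9 + 2*(-415)) = 2384288 - 2*(-415)/(9 - 830) = 2384288 - 2*(-415)/(-821) = 2384288 - 2*(-415)*(-1/821) = 2384288 - 830/821 = 1957499618/821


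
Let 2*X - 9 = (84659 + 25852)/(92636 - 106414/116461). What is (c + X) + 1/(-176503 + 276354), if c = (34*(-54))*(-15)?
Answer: 59344809166654161383/2154460020714964 ≈ 27545.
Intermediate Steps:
c = 27540 (c = -1836*(-15) = 27540)
X = 109965594609/21576749564 (X = 9/2 + ((84659 + 25852)/(92636 - 106414/116461))/2 = 9/2 + (110511/(92636 - 106414*1/116461))/2 = 9/2 + (110511/(92636 - 106414/116461))/2 = 9/2 + (110511/(10788374782/116461))/2 = 9/2 + (110511*(116461/10788374782))/2 = 9/2 + (1/2)*(12870221571/10788374782) = 9/2 + 12870221571/21576749564 = 109965594609/21576749564 ≈ 5.0965)
(c + X) + 1/(-176503 + 276354) = (27540 + 109965594609/21576749564) + 1/(-176503 + 276354) = 594333648587169/21576749564 + 1/99851 = 59344809166654161383/2154460020714964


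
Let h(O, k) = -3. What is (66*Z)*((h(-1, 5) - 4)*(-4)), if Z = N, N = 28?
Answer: 51744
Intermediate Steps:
Z = 28
(66*Z)*((h(-1, 5) - 4)*(-4)) = (66*28)*((-3 - 4)*(-4)) = 1848*(-7*(-4)) = 1848*28 = 51744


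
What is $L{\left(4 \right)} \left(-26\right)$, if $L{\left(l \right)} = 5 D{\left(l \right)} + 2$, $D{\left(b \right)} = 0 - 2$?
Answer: $208$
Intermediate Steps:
$D{\left(b \right)} = -2$
$L{\left(l \right)} = -8$ ($L{\left(l \right)} = 5 \left(-2\right) + 2 = -10 + 2 = -8$)
$L{\left(4 \right)} \left(-26\right) = \left(-8\right) \left(-26\right) = 208$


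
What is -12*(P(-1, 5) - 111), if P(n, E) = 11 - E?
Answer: 1260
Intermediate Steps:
-12*(P(-1, 5) - 111) = -12*((11 - 1*5) - 111) = -12*((11 - 5) - 111) = -12*(6 - 111) = -12*(-105) = 1260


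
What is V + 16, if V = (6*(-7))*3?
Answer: -110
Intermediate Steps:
V = -126 (V = -42*3 = -126)
V + 16 = -126 + 16 = -110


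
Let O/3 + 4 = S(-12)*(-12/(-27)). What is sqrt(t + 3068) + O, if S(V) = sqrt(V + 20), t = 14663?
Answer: -12 + sqrt(17731) + 8*sqrt(2)/3 ≈ 124.93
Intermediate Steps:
S(V) = sqrt(20 + V)
O = -12 + 8*sqrt(2)/3 (O = -12 + 3*(sqrt(20 - 12)*(-12/(-27))) = -12 + 3*(sqrt(8)*(-12*(-1/27))) = -12 + 3*((2*sqrt(2))*(4/9)) = -12 + 3*(8*sqrt(2)/9) = -12 + 8*sqrt(2)/3 ≈ -8.2288)
sqrt(t + 3068) + O = sqrt(14663 + 3068) + (-12 + 8*sqrt(2)/3) = sqrt(17731) + (-12 + 8*sqrt(2)/3) = -12 + sqrt(17731) + 8*sqrt(2)/3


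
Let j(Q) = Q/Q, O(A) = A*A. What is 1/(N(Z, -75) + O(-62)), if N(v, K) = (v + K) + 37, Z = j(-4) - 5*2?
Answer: 1/3797 ≈ 0.00026337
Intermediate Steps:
O(A) = A**2
j(Q) = 1
Z = -9 (Z = 1 - 5*2 = 1 - 10 = -9)
N(v, K) = 37 + K + v (N(v, K) = (K + v) + 37 = 37 + K + v)
1/(N(Z, -75) + O(-62)) = 1/((37 - 75 - 9) + (-62)**2) = 1/(-47 + 3844) = 1/3797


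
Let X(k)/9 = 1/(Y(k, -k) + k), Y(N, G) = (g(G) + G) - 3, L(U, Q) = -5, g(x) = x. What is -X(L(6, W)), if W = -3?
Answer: -9/2 ≈ -4.5000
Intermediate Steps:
Y(N, G) = -3 + 2*G (Y(N, G) = (G + G) - 3 = 2*G - 3 = -3 + 2*G)
X(k) = 9/(-3 - k) (X(k) = 9/((-3 + 2*(-k)) + k) = 9/((-3 - 2*k) + k) = 9/(-3 - k))
-X(L(6, W)) = -9/(-3 - 1*(-5)) = -9/(-3 + 5) = -9/2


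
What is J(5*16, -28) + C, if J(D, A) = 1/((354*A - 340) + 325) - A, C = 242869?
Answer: 2411238518/9927 ≈ 2.4290e+5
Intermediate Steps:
J(D, A) = 1/(-15 + 354*A) - A (J(D, A) = 1/((-340 + 354*A) + 325) - A = 1/(-15 + 354*A) - A)
J(5*16, -28) + C = (1 - 354*(-28)**2 + 15*(-28))/(3*(-5 + 118*(-28))) + 242869 = (1 - 354*784 - 420)/(3*(-5 - 3304)) + 242869 = (1/3)*(1 - 277536 - 420)/(-3309) + 242869 = (1/3)*(-1/3309)*(-277955) + 242869 = 277955/9927 + 242869 = 2411238518/9927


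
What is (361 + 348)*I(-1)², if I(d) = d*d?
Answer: 709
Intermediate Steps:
I(d) = d²
(361 + 348)*I(-1)² = (361 + 348)*((-1)²)² = 709*1² = 709*1 = 709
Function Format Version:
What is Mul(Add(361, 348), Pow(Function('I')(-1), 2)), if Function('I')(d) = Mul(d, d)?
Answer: 709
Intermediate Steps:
Function('I')(d) = Pow(d, 2)
Mul(Add(361, 348), Pow(Function('I')(-1), 2)) = Mul(Add(361, 348), Pow(Pow(-1, 2), 2)) = Mul(709, Pow(1, 2)) = Mul(709, 1) = 709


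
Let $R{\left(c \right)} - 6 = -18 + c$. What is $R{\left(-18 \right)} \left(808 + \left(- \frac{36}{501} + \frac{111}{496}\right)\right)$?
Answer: $- \frac{1004112615}{41416} \approx -24245.0$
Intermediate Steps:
$R{\left(c \right)} = -12 + c$ ($R{\left(c \right)} = 6 + \left(-18 + c\right) = -12 + c$)
$R{\left(-18 \right)} \left(808 + \left(- \frac{36}{501} + \frac{111}{496}\right)\right) = \left(-12 - 18\right) \left(808 + \left(- \frac{36}{501} + \frac{111}{496}\right)\right) = - 30 \left(808 + \left(\left(-36\right) \frac{1}{501} + 111 \cdot \frac{1}{496}\right)\right) = - 30 \left(808 + \left(- \frac{12}{167} + \frac{111}{496}\right)\right) = - 30 \left(808 + \frac{12585}{82832}\right) = \left(-30\right) \frac{66940841}{82832} = - \frac{1004112615}{41416}$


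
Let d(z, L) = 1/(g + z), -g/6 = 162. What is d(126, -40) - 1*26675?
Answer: -22567051/846 ≈ -26675.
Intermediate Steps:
g = -972 (g = -6*162 = -972)
d(z, L) = 1/(-972 + z)
d(126, -40) - 1*26675 = 1/(-972 + 126) - 1*26675 = 1/(-846) - 26675 = -1/846 - 26675 = -22567051/846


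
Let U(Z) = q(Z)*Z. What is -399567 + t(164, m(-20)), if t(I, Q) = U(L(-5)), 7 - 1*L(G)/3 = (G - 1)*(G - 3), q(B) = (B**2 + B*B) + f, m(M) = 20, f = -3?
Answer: -4120932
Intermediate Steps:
q(B) = -3 + 2*B**2 (q(B) = (B**2 + B*B) - 3 = (B**2 + B**2) - 3 = 2*B**2 - 3 = -3 + 2*B**2)
L(G) = 21 - 3*(-1 + G)*(-3 + G) (L(G) = 21 - 3*(G - 1)*(G - 3) = 21 - 3*(-1 + G)*(-3 + G))
U(Z) = Z*(-3 + 2*Z**2) (U(Z) = (-3 + 2*Z**2)*Z = Z*(-3 + 2*Z**2))
t(I, Q) = -3721365 (t(I, Q) = (12 - 3*(-5)**2 + 12*(-5))*(-3 + 2*(12 - 3*(-5)**2 + 12*(-5))**2) = (12 - 3*25 - 60)*(-3 + 2*(12 - 3*25 - 60)**2) = (12 - 75 - 60)*(-3 + 2*(12 - 75 - 60)**2) = -123*(-3 + 2*(-123)**2) = -123*(-3 + 2*15129) = -123*(-3 + 30258) = -123*30255 = -3721365)
-399567 + t(164, m(-20)) = -399567 - 3721365 = -4120932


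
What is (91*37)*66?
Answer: 222222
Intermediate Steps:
(91*37)*66 = 3367*66 = 222222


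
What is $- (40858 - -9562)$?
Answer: $-50420$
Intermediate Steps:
$- (40858 - -9562) = - (40858 + 9562) = \left(-1\right) 50420 = -50420$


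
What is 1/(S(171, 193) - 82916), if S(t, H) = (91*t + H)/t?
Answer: -171/14162882 ≈ -1.2074e-5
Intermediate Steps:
S(t, H) = (H + 91*t)/t
1/(S(171, 193) - 82916) = 1/((91 + 193/171) - 82916) = 1/(15754/171 - 82916) = 1/(-14162882/171) = -171/14162882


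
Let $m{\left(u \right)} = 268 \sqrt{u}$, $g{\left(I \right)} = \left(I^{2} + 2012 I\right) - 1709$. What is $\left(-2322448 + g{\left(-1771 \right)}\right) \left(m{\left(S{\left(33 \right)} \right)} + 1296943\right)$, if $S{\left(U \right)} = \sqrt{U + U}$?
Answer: $-3567848690824 - 737259424 \sqrt[4]{66} \approx -3.5699 \cdot 10^{12}$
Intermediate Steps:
$g{\left(I \right)} = -1709 + I^{2} + 2012 I$
$S{\left(U \right)} = \sqrt{2} \sqrt{U}$ ($S{\left(U \right)} = \sqrt{2 U} = \sqrt{2} \sqrt{U}$)
$\left(-2322448 + g{\left(-1771 \right)}\right) \left(m{\left(S{\left(33 \right)} \right)} + 1296943\right) = \left(-2322448 + \left(-1709 + \left(-1771\right)^{2} + 2012 \left(-1771\right)\right)\right) \left(268 \sqrt{\sqrt{2} \sqrt{33}} + 1296943\right) = \left(-2322448 - 428520\right) \left(268 \sqrt{\sqrt{66}} + 1296943\right) = \left(-2322448 - 428520\right) \left(268 \sqrt[4]{66} + 1296943\right) = - 2750968 \left(1296943 + 268 \sqrt[4]{66}\right) = -3567848690824 - 737259424 \sqrt[4]{66}$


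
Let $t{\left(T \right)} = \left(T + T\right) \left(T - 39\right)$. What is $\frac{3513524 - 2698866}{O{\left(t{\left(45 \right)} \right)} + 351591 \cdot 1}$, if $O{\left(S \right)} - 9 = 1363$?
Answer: $\frac{62666}{27151} \approx 2.3081$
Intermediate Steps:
$t{\left(T \right)} = 2 T \left(-39 + T\right)$
$O{\left(S \right)} = 1372$ ($O{\left(S \right)} = 9 + 1363 = 1372$)
$\frac{3513524 - 2698866}{O{\left(t{\left(45 \right)} \right)} + 351591 \cdot 1} = \frac{3513524 - 2698866}{1372 + 351591 \cdot 1} = \frac{814658}{1372 + 351591} = \frac{814658}{352963} = 814658 \cdot \frac{1}{352963} = \frac{62666}{27151}$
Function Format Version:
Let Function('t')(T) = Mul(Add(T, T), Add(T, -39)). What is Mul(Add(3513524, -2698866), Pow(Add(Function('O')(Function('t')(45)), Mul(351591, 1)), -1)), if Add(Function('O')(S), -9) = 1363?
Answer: Rational(62666, 27151) ≈ 2.3081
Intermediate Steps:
Function('t')(T) = Mul(2, T, Add(-39, T)) (Function('t')(T) = Mul(Mul(2, T), Add(-39, T)) = Mul(2, T, Add(-39, T)))
Function('O')(S) = 1372 (Function('O')(S) = Add(9, 1363) = 1372)
Mul(Add(3513524, -2698866), Pow(Add(Function('O')(Function('t')(45)), Mul(351591, 1)), -1)) = Mul(Add(3513524, -2698866), Pow(Add(1372, Mul(351591, 1)), -1)) = Mul(814658, Pow(Add(1372, 351591), -1)) = Mul(814658, Pow(352963, -1)) = Mul(814658, Rational(1, 352963)) = Rational(62666, 27151)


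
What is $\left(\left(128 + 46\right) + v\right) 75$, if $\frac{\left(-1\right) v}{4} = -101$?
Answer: $43350$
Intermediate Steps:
$v = 404$ ($v = \left(-4\right) \left(-101\right) = 404$)
$\left(\left(128 + 46\right) + v\right) 75 = \left(\left(128 + 46\right) + 404\right) 75 = \left(174 + 404\right) 75 = 578 \cdot 75 = 43350$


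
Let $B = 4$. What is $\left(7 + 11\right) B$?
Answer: $72$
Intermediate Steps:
$\left(7 + 11\right) B = \left(7 + 11\right) 4 = 18 \cdot 4 = 72$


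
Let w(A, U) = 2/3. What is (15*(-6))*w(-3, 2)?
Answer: -60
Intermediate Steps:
w(A, U) = 2/3 (w(A, U) = 2*(1/3) = 2/3)
(15*(-6))*w(-3, 2) = (15*(-6))*(2/3) = -90*2/3 = -60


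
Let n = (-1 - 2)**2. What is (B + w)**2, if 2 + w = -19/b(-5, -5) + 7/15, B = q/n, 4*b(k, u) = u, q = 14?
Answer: 18769/81 ≈ 231.72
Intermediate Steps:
b(k, u) = u/4
n = 9 (n = (-3)**2 = 9)
B = 14/9 ≈ 1.5556
w = 41/3 (w = -2 + (-19/((1/4)*(-5)) + 7/15) = -2 + (-19/(-5/4) + 7*(1/15)) = -2 + (-19*(-4/5) + 7/15) = -2 + (76/5 + 7/15) = -2 + 47/3 = 41/3 ≈ 13.667)
(B + w)**2 = (14/9 + 41/3)**2 = (137/9)**2 = 18769/81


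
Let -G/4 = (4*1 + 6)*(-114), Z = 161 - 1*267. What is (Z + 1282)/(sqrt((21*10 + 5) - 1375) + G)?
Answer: 19152/74267 - 42*I*sqrt(290)/371335 ≈ 0.25788 - 0.0019261*I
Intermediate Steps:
Z = -106 (Z = 161 - 267 = -106)
G = 4560 (G = -4*(4*1 + 6)*(-114) = -4*(4 + 6)*(-114) = -40*(-114) = -4*(-1140) = 4560)
(Z + 1282)/(sqrt((21*10 + 5) - 1375) + G) = (-106 + 1282)/(sqrt((21*10 + 5) - 1375) + 4560) = 1176/(sqrt((210 + 5) - 1375) + 4560) = 1176/(sqrt(215 - 1375) + 4560) = 1176/(sqrt(-1160) + 4560) = 1176/(2*I*sqrt(290) + 4560) = 1176/(4560 + 2*I*sqrt(290))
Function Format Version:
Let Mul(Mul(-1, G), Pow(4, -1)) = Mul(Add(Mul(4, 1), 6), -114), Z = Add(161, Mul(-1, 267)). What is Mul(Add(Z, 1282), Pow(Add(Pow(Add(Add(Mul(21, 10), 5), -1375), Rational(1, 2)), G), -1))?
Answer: Add(Rational(19152, 74267), Mul(Rational(-42, 371335), I, Pow(290, Rational(1, 2)))) ≈ Add(0.25788, Mul(-0.0019261, I))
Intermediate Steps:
Z = -106 (Z = Add(161, -267) = -106)
G = 4560 (G = Mul(-4, Mul(Add(Mul(4, 1), 6), -114)) = Mul(-4, Mul(Add(4, 6), -114)) = Mul(-4, Mul(10, -114)) = Mul(-4, -1140) = 4560)
Mul(Add(Z, 1282), Pow(Add(Pow(Add(Add(Mul(21, 10), 5), -1375), Rational(1, 2)), G), -1)) = Mul(Add(-106, 1282), Pow(Add(Pow(Add(Add(Mul(21, 10), 5), -1375), Rational(1, 2)), 4560), -1)) = Mul(1176, Pow(Add(Pow(Add(Add(210, 5), -1375), Rational(1, 2)), 4560), -1)) = Mul(1176, Pow(Add(Pow(Add(215, -1375), Rational(1, 2)), 4560), -1)) = Mul(1176, Pow(Add(Pow(-1160, Rational(1, 2)), 4560), -1)) = Mul(1176, Pow(Add(Mul(2, I, Pow(290, Rational(1, 2))), 4560), -1)) = Mul(1176, Pow(Add(4560, Mul(2, I, Pow(290, Rational(1, 2)))), -1))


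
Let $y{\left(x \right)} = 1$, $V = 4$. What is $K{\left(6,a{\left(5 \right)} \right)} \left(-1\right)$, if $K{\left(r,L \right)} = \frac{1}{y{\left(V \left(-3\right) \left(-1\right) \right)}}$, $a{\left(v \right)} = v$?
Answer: $-1$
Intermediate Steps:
$K{\left(r,L \right)} = 1$ ($K{\left(r,L \right)} = 1^{-1} = 1$)
$K{\left(6,a{\left(5 \right)} \right)} \left(-1\right) = 1 \left(-1\right) = -1$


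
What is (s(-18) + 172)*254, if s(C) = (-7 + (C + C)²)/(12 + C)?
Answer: -32639/3 ≈ -10880.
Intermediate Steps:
s(C) = (-7 + 4*C²)/(12 + C) (s(C) = (-7 + (2*C)²)/(12 + C) = (-7 + 4*C²)/(12 + C))
(s(-18) + 172)*254 = ((-7 + 4*(-18)²)/(12 - 18) + 172)*254 = ((-7 + 4*324)/(-6) + 172)*254 = (-(-7 + 1296)/6 + 172)*254 = (-⅙*1289 + 172)*254 = (-1289/6 + 172)*254 = -257/6*254 = -32639/3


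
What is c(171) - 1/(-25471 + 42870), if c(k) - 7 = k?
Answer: 3097021/17399 ≈ 178.00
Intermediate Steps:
c(k) = 7 + k
c(171) - 1/(-25471 + 42870) = (7 + 171) - 1/(-25471 + 42870) = 178 - 1/17399 = 3097021/17399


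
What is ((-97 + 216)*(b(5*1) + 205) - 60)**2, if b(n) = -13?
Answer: 519292944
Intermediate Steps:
((-97 + 216)*(b(5*1) + 205) - 60)**2 = ((-97 + 216)*(-13 + 205) - 60)**2 = (119*192 - 60)**2 = (22848 - 60)**2 = 22788**2 = 519292944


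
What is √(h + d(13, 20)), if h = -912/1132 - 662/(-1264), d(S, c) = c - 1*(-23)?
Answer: √341632174890/89428 ≈ 6.5359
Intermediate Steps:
d(S, c) = 23 + c (d(S, c) = c + 23 = 23 + c)
h = -50423/178856 (h = -912*1/1132 - 662*(-1/1264) = -228/283 + 331/632 = -50423/178856 ≈ -0.28192)
√(h + d(13, 20)) = √(-50423/178856 + (23 + 20)) = √(-50423/178856 + 43) = √(7640385/178856) = √341632174890/89428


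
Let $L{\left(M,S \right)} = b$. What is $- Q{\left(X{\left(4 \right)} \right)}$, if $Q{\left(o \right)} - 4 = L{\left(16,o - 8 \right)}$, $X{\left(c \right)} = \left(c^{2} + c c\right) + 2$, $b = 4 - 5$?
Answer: $-3$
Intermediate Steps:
$b = -1$ ($b = 4 - 5 = -1$)
$L{\left(M,S \right)} = -1$
$X{\left(c \right)} = 2 + 2 c^{2}$ ($X{\left(c \right)} = \left(c^{2} + c^{2}\right) + 2 = 2 c^{2} + 2 = 2 + 2 c^{2}$)
$Q{\left(o \right)} = 3$ ($Q{\left(o \right)} = 4 - 1 = 3$)
$- Q{\left(X{\left(4 \right)} \right)} = \left(-1\right) 3 = -3$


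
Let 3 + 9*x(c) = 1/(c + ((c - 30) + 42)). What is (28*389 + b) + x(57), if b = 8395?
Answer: 21871081/1134 ≈ 19287.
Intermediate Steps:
x(c) = -⅓ + 1/(9*(12 + 2*c)) (x(c) = -⅓ + 1/(9*(c + ((c - 30) + 42))) = -⅓ + 1/(9*(c + ((-30 + c) + 42))) = -⅓ + 1/(9*(c + (12 + c))) = -⅓ + 1/(9*(12 + 2*c)))
(28*389 + b) + x(57) = (28*389 + 8395) + (-35 - 6*57)/(18*(6 + 57)) = (10892 + 8395) + (1/18)*(-35 - 342)/63 = 19287 + (1/18)*(1/63)*(-377) = 19287 - 377/1134 = 21871081/1134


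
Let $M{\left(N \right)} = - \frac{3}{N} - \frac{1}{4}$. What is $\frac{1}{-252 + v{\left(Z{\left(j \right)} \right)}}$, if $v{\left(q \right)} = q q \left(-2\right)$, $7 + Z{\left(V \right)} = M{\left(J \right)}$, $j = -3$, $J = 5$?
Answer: $- \frac{200}{75049} \approx -0.0026649$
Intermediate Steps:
$M{\left(N \right)} = - \frac{1}{4} - \frac{3}{N}$ ($M{\left(N \right)} = - \frac{3}{N} - \frac{1}{4} = - \frac{1}{4} - \frac{3}{N}$)
$Z{\left(V \right)} = - \frac{157}{20}$ ($Z{\left(V \right)} = -7 + \frac{-12 - 5}{4 \cdot 5} = -7 + \frac{1}{4} \cdot \frac{1}{5} \left(-12 - 5\right) = -7 + \frac{1}{4} \cdot \frac{1}{5} \left(-17\right) = -7 - \frac{17}{20} = - \frac{157}{20}$)
$v{\left(q \right)} = - 2 q^{2}$ ($v{\left(q \right)} = q^{2} \left(-2\right) = - 2 q^{2}$)
$\frac{1}{-252 + v{\left(Z{\left(j \right)} \right)}} = \frac{1}{-252 - 2 \left(- \frac{157}{20}\right)^{2}} = \frac{1}{-252 - \frac{24649}{200}} = \frac{1}{- \frac{75049}{200}} = - \frac{200}{75049}$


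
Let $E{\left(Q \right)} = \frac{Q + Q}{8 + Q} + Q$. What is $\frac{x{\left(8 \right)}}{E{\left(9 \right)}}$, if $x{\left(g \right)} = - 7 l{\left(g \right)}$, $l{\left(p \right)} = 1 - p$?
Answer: $\frac{833}{171} \approx 4.8713$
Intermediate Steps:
$E{\left(Q \right)} = Q + \frac{2 Q}{8 + Q}$ ($E{\left(Q \right)} = \frac{2 Q}{8 + Q} + Q = Q + \frac{2 Q}{8 + Q}$)
$x{\left(g \right)} = -7 + 7 g$ ($x{\left(g \right)} = - 7 \left(1 - g\right) = -7 + 7 g$)
$\frac{x{\left(8 \right)}}{E{\left(9 \right)}} = \frac{-7 + 7 \cdot 8}{9 \frac{1}{8 + 9} \left(10 + 9\right)} = \frac{-7 + 56}{9 \cdot \frac{1}{17} \cdot 19} = \frac{49}{9 \cdot \frac{1}{17} \cdot 19} = \frac{49}{\frac{171}{17}} = 49 \cdot \frac{17}{171} = \frac{833}{171}$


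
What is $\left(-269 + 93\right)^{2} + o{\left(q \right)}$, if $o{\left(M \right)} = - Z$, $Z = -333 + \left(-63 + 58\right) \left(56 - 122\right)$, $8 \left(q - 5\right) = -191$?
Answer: $30979$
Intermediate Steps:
$q = - \frac{151}{8}$ ($q = 5 + \frac{1}{8} \left(-191\right) = 5 - \frac{191}{8} = - \frac{151}{8} \approx -18.875$)
$Z = -3$ ($Z = -333 - -330 = -333 + 330 = -3$)
$o{\left(M \right)} = 3$ ($o{\left(M \right)} = \left(-1\right) \left(-3\right) = 3$)
$\left(-269 + 93\right)^{2} + o{\left(q \right)} = \left(-269 + 93\right)^{2} + 3 = \left(-176\right)^{2} + 3 = 30976 + 3 = 30979$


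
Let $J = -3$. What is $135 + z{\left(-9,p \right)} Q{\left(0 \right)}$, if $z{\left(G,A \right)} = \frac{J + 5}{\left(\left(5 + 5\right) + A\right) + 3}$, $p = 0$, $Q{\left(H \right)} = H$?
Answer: $135$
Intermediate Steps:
$z{\left(G,A \right)} = \frac{2}{13 + A}$ ($z{\left(G,A \right)} = \frac{-3 + 5}{\left(\left(5 + 5\right) + A\right) + 3} = \frac{2}{\left(10 + A\right) + 3} = \frac{2}{13 + A}$)
$135 + z{\left(-9,p \right)} Q{\left(0 \right)} = 135 + \frac{2}{13 + 0} \cdot 0 = 135 + \frac{2}{13} \cdot 0 = 135 + 0 = 135$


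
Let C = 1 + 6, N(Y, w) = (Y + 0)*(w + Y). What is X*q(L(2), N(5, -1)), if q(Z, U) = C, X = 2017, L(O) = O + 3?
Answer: 14119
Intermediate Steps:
L(O) = 3 + O
N(Y, w) = Y*(Y + w)
C = 7
q(Z, U) = 7
X*q(L(2), N(5, -1)) = 2017*7 = 14119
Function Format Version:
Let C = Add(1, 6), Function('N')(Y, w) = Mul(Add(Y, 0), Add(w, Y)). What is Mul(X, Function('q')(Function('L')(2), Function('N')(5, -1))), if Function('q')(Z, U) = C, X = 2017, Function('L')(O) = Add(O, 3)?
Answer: 14119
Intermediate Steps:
Function('L')(O) = Add(3, O)
Function('N')(Y, w) = Mul(Y, Add(Y, w))
C = 7
Function('q')(Z, U) = 7
Mul(X, Function('q')(Function('L')(2), Function('N')(5, -1))) = Mul(2017, 7) = 14119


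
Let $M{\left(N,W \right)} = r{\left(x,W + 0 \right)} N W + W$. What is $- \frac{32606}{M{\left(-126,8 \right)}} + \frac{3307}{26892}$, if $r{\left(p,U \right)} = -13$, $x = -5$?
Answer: $- \frac{26046224}{11018997} \approx -2.3638$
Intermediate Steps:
$M{\left(N,W \right)} = W - 13 N W$ ($M{\left(N,W \right)} = - 13 N W + W = W - 13 N W$)
$- \frac{32606}{M{\left(-126,8 \right)}} + \frac{3307}{26892} = - \frac{32606}{8 \left(1 - -1638\right)} + \frac{3307}{26892} = - \frac{32606}{8 \left(1 + 1638\right)} + 3307 \cdot \frac{1}{26892} = - \frac{32606}{8 \cdot 1639} + \frac{3307}{26892} = - \frac{32606}{13112} + \frac{3307}{26892} = \left(-32606\right) \frac{1}{13112} + \frac{3307}{26892} = - \frac{16303}{6556} + \frac{3307}{26892} = - \frac{26046224}{11018997}$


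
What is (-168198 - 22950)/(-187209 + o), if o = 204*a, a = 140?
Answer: 63716/52883 ≈ 1.2048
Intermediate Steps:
o = 28560 (o = 204*140 = 28560)
(-168198 - 22950)/(-187209 + o) = (-168198 - 22950)/(-187209 + 28560) = -191148/(-158649) = -191148*(-1/158649) = 63716/52883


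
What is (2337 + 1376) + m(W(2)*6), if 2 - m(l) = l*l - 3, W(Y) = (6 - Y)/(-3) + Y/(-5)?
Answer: 90246/25 ≈ 3609.8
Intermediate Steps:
W(Y) = -2 + 2*Y/15 (W(Y) = (6 - Y)*(-⅓) + Y*(-⅕) = (-2 + Y/3) - Y/5 = -2 + 2*Y/15)
m(l) = 5 - l² (m(l) = 2 - (l*l - 3) = 2 - (l² - 3) = 2 - (-3 + l²) = 2 + (3 - l²) = 5 - l²)
(2337 + 1376) + m(W(2)*6) = (2337 + 1376) + (5 - ((-2 + (2/15)*2)*6)²) = 3713 + (5 - ((-2 + 4/15)*6)²) = 3713 + (5 - (-26/15*6)²) = 3713 + (5 - (-52/5)²) = 3713 + (5 - 1*2704/25) = 3713 + (5 - 2704/25) = 3713 - 2579/25 = 90246/25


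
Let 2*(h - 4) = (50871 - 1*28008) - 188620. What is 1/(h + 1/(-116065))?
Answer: -232130/19237657687 ≈ -1.2066e-5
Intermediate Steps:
h = -165749/2 (h = 4 + ((50871 - 1*28008) - 188620)/2 = 4 + ((50871 - 28008) - 188620)/2 = 4 + (22863 - 188620)/2 = 4 + (½)*(-165757) = 4 - 165757/2 = -165749/2 ≈ -82875.)
1/(h + 1/(-116065)) = 1/(-165749/2 + 1/(-116065)) = 1/(-165749/2 - 1/116065) = 1/(-19237657687/232130) = -232130/19237657687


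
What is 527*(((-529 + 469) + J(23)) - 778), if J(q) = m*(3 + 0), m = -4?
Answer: -447950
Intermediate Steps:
J(q) = -12 (J(q) = -4*(3 + 0) = -4*3 = -12)
527*(((-529 + 469) + J(23)) - 778) = 527*(((-529 + 469) - 12) - 778) = 527*((-60 - 12) - 778) = 527*(-72 - 778) = 527*(-850) = -447950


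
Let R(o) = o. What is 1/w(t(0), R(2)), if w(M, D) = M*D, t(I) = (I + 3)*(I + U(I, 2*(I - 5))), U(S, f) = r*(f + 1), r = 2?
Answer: -1/108 ≈ -0.0092593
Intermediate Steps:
U(S, f) = 2 + 2*f (U(S, f) = 2*(f + 1) = 2*(1 + f) = 2 + 2*f)
t(I) = (-18 + 5*I)*(3 + I) (t(I) = (I + 3)*(I + (2 + 2*(2*(I - 5)))) = (3 + I)*(I + (2 + 2*(2*(-5 + I)))) = (3 + I)*(I + (2 + 2*(-10 + 2*I))) = (3 + I)*(I + (2 + (-20 + 4*I))) = (3 + I)*(I + (-18 + 4*I)) = (3 + I)*(-18 + 5*I) = (-18 + 5*I)*(3 + I))
w(M, D) = D*M
1/w(t(0), R(2)) = 1/(2*(-54 - 3*0 + 5*0²)) = 1/(2*(-54 + 0 + 5*0)) = 1/(2*(-54 + 0 + 0)) = 1/(2*(-54)) = 1/(-108) = -1/108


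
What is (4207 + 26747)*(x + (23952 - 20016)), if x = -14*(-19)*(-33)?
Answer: -149879268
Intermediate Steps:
x = -8778 (x = 266*(-33) = -8778)
(4207 + 26747)*(x + (23952 - 20016)) = (4207 + 26747)*(-8778 + (23952 - 20016)) = 30954*(-8778 + 3936) = 30954*(-4842) = -149879268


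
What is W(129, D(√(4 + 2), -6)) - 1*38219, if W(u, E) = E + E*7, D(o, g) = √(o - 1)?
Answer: -38219 + 8*√(-1 + √6) ≈ -38209.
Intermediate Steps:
D(o, g) = √(-1 + o)
W(u, E) = 8*E (W(u, E) = E + 7*E = 8*E)
W(129, D(√(4 + 2), -6)) - 1*38219 = 8*√(-1 + √(4 + 2)) - 1*38219 = 8*√(-1 + √6) - 38219 = -38219 + 8*√(-1 + √6)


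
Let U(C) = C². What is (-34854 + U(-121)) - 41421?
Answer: -61634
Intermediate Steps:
(-34854 + U(-121)) - 41421 = (-34854 + (-121)²) - 41421 = (-34854 + 14641) - 41421 = -20213 - 41421 = -61634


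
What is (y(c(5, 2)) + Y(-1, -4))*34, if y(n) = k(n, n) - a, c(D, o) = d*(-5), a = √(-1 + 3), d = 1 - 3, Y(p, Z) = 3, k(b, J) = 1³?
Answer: 136 - 34*√2 ≈ 87.917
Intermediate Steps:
k(b, J) = 1
d = -2
a = √2 ≈ 1.4142
c(D, o) = 10 (c(D, o) = -2*(-5) = 10)
y(n) = 1 - √2
(y(c(5, 2)) + Y(-1, -4))*34 = ((1 - √2) + 3)*34 = (4 - √2)*34 = 136 - 34*√2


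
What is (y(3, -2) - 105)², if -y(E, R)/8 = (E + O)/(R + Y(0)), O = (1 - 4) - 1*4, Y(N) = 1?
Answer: 18769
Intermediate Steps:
O = -7 (O = -3 - 4 = -7)
y(E, R) = -8*(-7 + E)/(1 + R) (y(E, R) = -8*(E - 7)/(R + 1) = -8*(-7 + E)/(1 + R))
(y(3, -2) - 105)² = (8*(7 - 1*3)/(1 - 2) - 105)² = (8*(7 - 3)/(-1) - 105)² = (8*(-1)*4 - 105)² = (-32 - 105)² = (-137)² = 18769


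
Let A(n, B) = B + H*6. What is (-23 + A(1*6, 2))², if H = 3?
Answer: 9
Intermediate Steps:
A(n, B) = 18 + B (A(n, B) = B + 3*6 = B + 18 = 18 + B)
(-23 + A(1*6, 2))² = (-23 + (18 + 2))² = (-23 + 20)² = (-3)² = 9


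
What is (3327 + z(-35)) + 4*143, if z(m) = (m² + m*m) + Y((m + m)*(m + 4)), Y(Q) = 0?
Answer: 6349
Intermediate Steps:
z(m) = 2*m² (z(m) = (m² + m*m) + 0 = (m² + m²) + 0 = 2*m² + 0 = 2*m²)
(3327 + z(-35)) + 4*143 = (3327 + 2*(-35)²) + 4*143 = (3327 + 2*1225) + 572 = (3327 + 2450) + 572 = 5777 + 572 = 6349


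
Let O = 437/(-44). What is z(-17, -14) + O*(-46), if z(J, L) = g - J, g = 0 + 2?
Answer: 10469/22 ≈ 475.86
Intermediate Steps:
O = -437/44 (O = 437*(-1/44) = -437/44 ≈ -9.9318)
g = 2
z(J, L) = 2 - J
z(-17, -14) + O*(-46) = (2 - 1*(-17)) - 437/44*(-46) = (2 + 17) + 10051/22 = 19 + 10051/22 = 10469/22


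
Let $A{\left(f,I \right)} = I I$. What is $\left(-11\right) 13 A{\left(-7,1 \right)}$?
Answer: $-143$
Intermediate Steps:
$A{\left(f,I \right)} = I^{2}$
$\left(-11\right) 13 A{\left(-7,1 \right)} = \left(-11\right) 13 \cdot 1^{2} = \left(-143\right) 1 = -143$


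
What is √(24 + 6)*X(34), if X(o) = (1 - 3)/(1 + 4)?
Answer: -2*√30/5 ≈ -2.1909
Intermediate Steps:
X(o) = -⅖ (X(o) = -2/5 = (⅕)*(-2) = -⅖)
√(24 + 6)*X(34) = √(24 + 6)*(-⅖) = √30*(-⅖) = -2*√30/5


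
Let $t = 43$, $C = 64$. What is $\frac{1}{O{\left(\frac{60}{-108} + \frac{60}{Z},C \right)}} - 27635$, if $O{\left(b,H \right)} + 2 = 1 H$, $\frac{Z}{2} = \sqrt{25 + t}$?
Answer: $- \frac{1713369}{62} \approx -27635.0$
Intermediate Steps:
$Z = 4 \sqrt{17}$ ($Z = 2 \sqrt{25 + 43} = 2 \sqrt{68} = 2 \cdot 2 \sqrt{17} = 4 \sqrt{17} \approx 16.492$)
$O{\left(b,H \right)} = -2 + H$ ($O{\left(b,H \right)} = -2 + 1 H = -2 + H$)
$\frac{1}{O{\left(\frac{60}{-108} + \frac{60}{Z},C \right)}} - 27635 = \frac{1}{-2 + 64} - 27635 = \frac{1}{62} - 27635 = - \frac{1713369}{62}$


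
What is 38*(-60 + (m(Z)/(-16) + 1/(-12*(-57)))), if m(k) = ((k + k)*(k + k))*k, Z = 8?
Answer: -128591/18 ≈ -7143.9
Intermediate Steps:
m(k) = 4*k³ (m(k) = ((2*k)*(2*k))*k = (4*k²)*k = 4*k³)
38*(-60 + (m(Z)/(-16) + 1/(-12*(-57)))) = 38*(-60 + ((4*8³)/(-16) + 1/(-12*(-57)))) = 38*(-60 + ((4*512)*(-1/16) - 1/12*(-1/57))) = 38*(-60 + (2048*(-1/16) + 1/684)) = 38*(-60 + (-128 + 1/684)) = 38*(-60 - 87551/684) = 38*(-128591/684) = -128591/18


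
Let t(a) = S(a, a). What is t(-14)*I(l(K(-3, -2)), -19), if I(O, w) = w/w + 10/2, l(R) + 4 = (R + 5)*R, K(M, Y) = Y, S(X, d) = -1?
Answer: -6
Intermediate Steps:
t(a) = -1
l(R) = -4 + R*(5 + R) (l(R) = -4 + (R + 5)*R = -4 + (5 + R)*R = -4 + R*(5 + R))
I(O, w) = 6 (I(O, w) = 1 + 10*(½) = 1 + 5 = 6)
t(-14)*I(l(K(-3, -2)), -19) = -1*6 = -6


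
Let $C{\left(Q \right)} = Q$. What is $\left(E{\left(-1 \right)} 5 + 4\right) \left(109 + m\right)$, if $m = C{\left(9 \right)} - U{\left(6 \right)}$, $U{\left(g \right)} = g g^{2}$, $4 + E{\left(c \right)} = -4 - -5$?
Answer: $1078$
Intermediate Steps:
$E{\left(c \right)} = -3$ ($E{\left(c \right)} = -4 - -1 = -4 + \left(-4 + 5\right) = -4 + 1 = -3$)
$U{\left(g \right)} = g^{3}$
$m = -207$ ($m = 9 - 6^{3} = 9 - 216 = -207$)
$\left(E{\left(-1 \right)} 5 + 4\right) \left(109 + m\right) = \left(\left(-3\right) 5 + 4\right) \left(109 - 207\right) = \left(-15 + 4\right) \left(-98\right) = \left(-11\right) \left(-98\right) = 1078$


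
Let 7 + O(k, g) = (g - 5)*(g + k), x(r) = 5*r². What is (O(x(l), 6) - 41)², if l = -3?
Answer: 9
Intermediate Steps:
O(k, g) = -7 + (-5 + g)*(g + k) (O(k, g) = -7 + (g - 5)*(g + k) = -7 + (-5 + g)*(g + k))
(O(x(l), 6) - 41)² = ((-7 + 6² - 5*6 - 25*(-3)² + 6*(5*(-3)²)) - 41)² = ((-7 + 36 - 30 - 25*9 + 6*(5*9)) - 41)² = ((-7 + 36 - 30 - 5*45 + 6*45) - 41)² = ((-7 + 36 - 30 - 225 + 270) - 41)² = (44 - 41)² = 3² = 9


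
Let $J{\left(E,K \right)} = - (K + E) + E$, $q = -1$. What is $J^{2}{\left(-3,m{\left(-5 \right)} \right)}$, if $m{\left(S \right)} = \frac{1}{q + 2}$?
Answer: $1$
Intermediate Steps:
$m{\left(S \right)} = 1$ ($m{\left(S \right)} = \frac{1}{-1 + 2} = 1^{-1} = 1$)
$J{\left(E,K \right)} = - K$ ($J{\left(E,K \right)} = - (E + K) + E = \left(- E - K\right) + E = - K$)
$J^{2}{\left(-3,m{\left(-5 \right)} \right)} = \left(\left(-1\right) 1\right)^{2} = \left(-1\right)^{2} = 1$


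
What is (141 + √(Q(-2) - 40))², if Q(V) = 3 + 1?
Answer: 19845 + 1692*I ≈ 19845.0 + 1692.0*I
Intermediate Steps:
Q(V) = 4
(141 + √(Q(-2) - 40))² = (141 + √(4 - 40))² = (141 + √(-36))² = (141 + 6*I)²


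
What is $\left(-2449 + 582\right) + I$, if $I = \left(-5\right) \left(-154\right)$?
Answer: $-1097$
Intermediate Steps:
$I = 770$
$\left(-2449 + 582\right) + I = \left(-2449 + 582\right) + 770 = -1867 + 770 = -1097$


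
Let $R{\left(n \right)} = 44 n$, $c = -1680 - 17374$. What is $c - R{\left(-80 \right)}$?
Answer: $-15534$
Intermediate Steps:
$c = -19054$
$c - R{\left(-80 \right)} = -19054 - 44 \left(-80\right) = -19054 - -3520 = -19054 + 3520 = -15534$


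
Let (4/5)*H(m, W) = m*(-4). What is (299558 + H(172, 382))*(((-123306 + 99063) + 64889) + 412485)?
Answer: 135349323438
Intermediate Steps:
H(m, W) = -5*m (H(m, W) = 5*(m*(-4))/4 = 5*(-4*m)/4 = -5*m)
(299558 + H(172, 382))*(((-123306 + 99063) + 64889) + 412485) = (299558 - 5*172)*(((-123306 + 99063) + 64889) + 412485) = (299558 - 860)*((-24243 + 64889) + 412485) = 298698*(40646 + 412485) = 298698*453131 = 135349323438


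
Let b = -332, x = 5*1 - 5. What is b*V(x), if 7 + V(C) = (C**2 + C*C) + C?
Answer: 2324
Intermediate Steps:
x = 0 (x = 5 - 5 = 0)
V(C) = -7 + C + 2*C**2 (V(C) = -7 + ((C**2 + C*C) + C) = -7 + ((C**2 + C**2) + C) = -7 + (2*C**2 + C) = -7 + (C + 2*C**2) = -7 + C + 2*C**2)
b*V(x) = -332*(-7 + 0 + 2*0**2) = -332*(-7 + 0 + 2*0) = -332*(-7 + 0 + 0) = -332*(-7) = 2324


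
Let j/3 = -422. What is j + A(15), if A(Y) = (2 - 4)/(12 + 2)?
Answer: -8863/7 ≈ -1266.1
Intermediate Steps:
A(Y) = -⅐ (A(Y) = -2/14 = -2*1/14 = -⅐)
j = -1266 (j = 3*(-422) = -1266)
j + A(15) = -1266 - ⅐ = -8863/7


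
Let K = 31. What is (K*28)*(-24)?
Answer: -20832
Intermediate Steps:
(K*28)*(-24) = (31*28)*(-24) = 868*(-24) = -20832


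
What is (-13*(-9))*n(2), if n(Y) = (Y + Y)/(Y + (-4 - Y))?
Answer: -117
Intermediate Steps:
n(Y) = -Y/2 (n(Y) = (2*Y)/(-4) = (2*Y)*(-¼) = -Y/2)
(-13*(-9))*n(2) = (-13*(-9))*(-½*2) = 117*(-1) = -117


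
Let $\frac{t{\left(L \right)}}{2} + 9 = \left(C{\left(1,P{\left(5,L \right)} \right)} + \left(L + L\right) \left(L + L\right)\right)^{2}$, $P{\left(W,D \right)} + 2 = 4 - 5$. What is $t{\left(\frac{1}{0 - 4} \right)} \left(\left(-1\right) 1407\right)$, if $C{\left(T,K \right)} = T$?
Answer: $\frac{167433}{8} \approx 20929.0$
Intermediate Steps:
$P{\left(W,D \right)} = -3$ ($P{\left(W,D \right)} = -2 + \left(4 - 5\right) = -2 - 1 = -3$)
$t{\left(L \right)} = -18 + 2 \left(1 + 4 L^{2}\right)^{2}$ ($t{\left(L \right)} = -18 + 2 \left(1 + \left(L + L\right) \left(L + L\right)\right)^{2} = -18 + 2 \left(1 + 2 L 2 L\right)^{2} = -18 + 2 \left(1 + 4 L^{2}\right)^{2}$)
$t{\left(\frac{1}{0 - 4} \right)} \left(\left(-1\right) 1407\right) = \left(-18 + 2 \left(1 + 4 \left(\frac{1}{0 - 4}\right)^{2}\right)^{2}\right) \left(\left(-1\right) 1407\right) = \left(-18 + 2 \left(1 + 4 \left(\frac{1}{-4}\right)^{2}\right)^{2}\right) \left(-1407\right) = \left(-18 + 2 \left(1 + 4 \left(- \frac{1}{4}\right)^{2}\right)^{2}\right) \left(-1407\right) = \left(-18 + 2 \left(1 + 4 \cdot \frac{1}{16}\right)^{2}\right) \left(-1407\right) = \left(-18 + 2 \left(1 + \frac{1}{4}\right)^{2}\right) \left(-1407\right) = \left(-18 + 2 \left(\frac{5}{4}\right)^{2}\right) \left(-1407\right) = \left(-18 + 2 \cdot \frac{25}{16}\right) \left(-1407\right) = \left(-18 + \frac{25}{8}\right) \left(-1407\right) = \left(- \frac{119}{8}\right) \left(-1407\right) = \frac{167433}{8}$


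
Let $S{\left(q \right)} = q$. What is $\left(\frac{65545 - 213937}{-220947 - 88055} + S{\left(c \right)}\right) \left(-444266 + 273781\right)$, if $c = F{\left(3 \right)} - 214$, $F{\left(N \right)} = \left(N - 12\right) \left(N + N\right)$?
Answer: $\frac{7046498294920}{154501} \approx 4.5608 \cdot 10^{7}$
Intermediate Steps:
$F{\left(N \right)} = 2 N \left(-12 + N\right)$ ($F{\left(N \right)} = \left(-12 + N\right) 2 N = 2 N \left(-12 + N\right)$)
$c = -268$ ($c = 2 \cdot 3 \left(-12 + 3\right) - 214 = 2 \cdot 3 \left(-9\right) - 214 = -54 - 214 = -268$)
$\left(\frac{65545 - 213937}{-220947 - 88055} + S{\left(c \right)}\right) \left(-444266 + 273781\right) = \left(\frac{65545 - 213937}{-220947 - 88055} - 268\right) \left(-444266 + 273781\right) = \left(- \frac{148392}{-309002} - 268\right) \left(-170485\right) = \left(\left(-148392\right) \left(- \frac{1}{309002}\right) - 268\right) \left(-170485\right) = \left(\frac{74196}{154501} - 268\right) \left(-170485\right) = \left(- \frac{41332072}{154501}\right) \left(-170485\right) = \frac{7046498294920}{154501}$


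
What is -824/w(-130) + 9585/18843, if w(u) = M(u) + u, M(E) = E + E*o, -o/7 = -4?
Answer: 4409011/6123975 ≈ 0.71996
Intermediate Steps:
o = 28 (o = -7*(-4) = 28)
M(E) = 29*E (M(E) = E + E*28 = E + 28*E = 29*E)
w(u) = 30*u (w(u) = 29*u + u = 30*u)
-824/w(-130) + 9585/18843 = -824/(30*(-130)) + 9585/18843 = -824/(-3900) + 9585*(1/18843) = -824*(-1/3900) + 3195/6281 = 206/975 + 3195/6281 = 4409011/6123975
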